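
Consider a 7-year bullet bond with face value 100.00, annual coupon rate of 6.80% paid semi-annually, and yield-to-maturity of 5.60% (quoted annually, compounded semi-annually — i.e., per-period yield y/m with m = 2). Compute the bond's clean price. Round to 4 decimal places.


Answer: Price = 106.8710

Derivation:
Coupon per period c = face * coupon_rate / m = 3.400000
Periods per year m = 2; per-period yield y/m = 0.028000
Number of cashflows N = 14
Cashflows (t years, CF_t, discount factor 1/(1+y/m)^(m*t), PV):
  t = 0.5000: CF_t = 3.400000, DF = 0.972763, PV = 3.307393
  t = 1.0000: CF_t = 3.400000, DF = 0.946267, PV = 3.217308
  t = 1.5000: CF_t = 3.400000, DF = 0.920493, PV = 3.129677
  t = 2.0000: CF_t = 3.400000, DF = 0.895422, PV = 3.044433
  t = 2.5000: CF_t = 3.400000, DF = 0.871033, PV = 2.961511
  t = 3.0000: CF_t = 3.400000, DF = 0.847308, PV = 2.880847
  t = 3.5000: CF_t = 3.400000, DF = 0.824230, PV = 2.802381
  t = 4.0000: CF_t = 3.400000, DF = 0.801780, PV = 2.726051
  t = 4.5000: CF_t = 3.400000, DF = 0.779941, PV = 2.651801
  t = 5.0000: CF_t = 3.400000, DF = 0.758698, PV = 2.579573
  t = 5.5000: CF_t = 3.400000, DF = 0.738033, PV = 2.509312
  t = 6.0000: CF_t = 3.400000, DF = 0.717931, PV = 2.440965
  t = 6.5000: CF_t = 3.400000, DF = 0.698376, PV = 2.374480
  t = 7.0000: CF_t = 103.400000, DF = 0.679354, PV = 70.245245
Price P = sum_t PV_t = 106.870977


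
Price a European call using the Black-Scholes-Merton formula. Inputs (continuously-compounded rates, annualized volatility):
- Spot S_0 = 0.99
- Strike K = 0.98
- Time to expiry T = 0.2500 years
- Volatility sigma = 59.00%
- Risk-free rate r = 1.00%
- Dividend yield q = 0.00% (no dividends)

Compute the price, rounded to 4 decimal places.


Answer: Price = 0.1217

Derivation:
d1 = (ln(S/K) + (r - q + 0.5*sigma^2) * T) / (sigma * sqrt(T)) = 0.19038939
d2 = d1 - sigma * sqrt(T) = -0.10461061
exp(-rT) = 0.99750312; exp(-qT) = 1.00000000
C = S_0 * exp(-qT) * N(d1) - K * exp(-rT) * N(d2)
N(d1) = 0.57549800; N(d2) = 0.45834240
C = 0.9900 * 1.00000000 * 0.57549800 - 0.9800 * 0.99750312 * 0.45834240 = 0.1217


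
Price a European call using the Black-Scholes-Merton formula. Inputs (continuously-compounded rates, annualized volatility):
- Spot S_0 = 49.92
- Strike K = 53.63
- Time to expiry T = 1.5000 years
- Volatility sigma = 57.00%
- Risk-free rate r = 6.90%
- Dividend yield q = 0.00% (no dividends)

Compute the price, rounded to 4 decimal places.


Answer: Price = 14.2073

Derivation:
d1 = (ln(S/K) + (r - q + 0.5*sigma^2) * T) / (sigma * sqrt(T)) = 0.39462298
d2 = d1 - sigma * sqrt(T) = -0.30348159
exp(-rT) = 0.90167602; exp(-qT) = 1.00000000
C = S_0 * exp(-qT) * N(d1) - K * exp(-rT) * N(d2)
N(d1) = 0.65343943; N(d2) = 0.38076144
C = 49.9200 * 1.00000000 * 0.65343943 - 53.6300 * 0.90167602 * 0.38076144 = 14.2073


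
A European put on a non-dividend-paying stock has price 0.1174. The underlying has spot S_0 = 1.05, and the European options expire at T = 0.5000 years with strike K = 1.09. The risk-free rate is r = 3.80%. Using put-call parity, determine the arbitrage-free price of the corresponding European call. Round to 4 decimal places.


Answer: Call price = 0.0979

Derivation:
Put-call parity: C - P = S_0 * exp(-qT) - K * exp(-rT).
S_0 * exp(-qT) = 1.0500 * 1.00000000 = 1.05000000
K * exp(-rT) = 1.0900 * 0.98117936 = 1.06948550
C = P + S*exp(-qT) - K*exp(-rT)
C = 0.1174 + 1.05000000 - 1.06948550 = 0.0979


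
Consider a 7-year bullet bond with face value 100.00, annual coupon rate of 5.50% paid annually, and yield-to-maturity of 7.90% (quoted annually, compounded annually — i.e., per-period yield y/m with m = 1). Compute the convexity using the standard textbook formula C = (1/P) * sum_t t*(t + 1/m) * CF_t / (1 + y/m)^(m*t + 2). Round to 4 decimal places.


Coupon per period c = face * coupon_rate / m = 5.500000
Periods per year m = 1; per-period yield y/m = 0.079000
Number of cashflows N = 7
Cashflows (t years, CF_t, discount factor 1/(1+y/m)^(m*t), PV):
  t = 1.0000: CF_t = 5.500000, DF = 0.926784, PV = 5.097312
  t = 2.0000: CF_t = 5.500000, DF = 0.858929, PV = 4.724108
  t = 3.0000: CF_t = 5.500000, DF = 0.796041, PV = 4.378228
  t = 4.0000: CF_t = 5.500000, DF = 0.737758, PV = 4.057672
  t = 5.0000: CF_t = 5.500000, DF = 0.683743, PV = 3.760585
  t = 6.0000: CF_t = 5.500000, DF = 0.633682, PV = 3.485251
  t = 7.0000: CF_t = 105.500000, DF = 0.587286, PV = 61.958707
Price P = sum_t PV_t = 87.461863
Convexity numerator sum_t t*(t + 1/m) * CF_t / (1+y/m)^(m*t + 2):
  t = 1.0000: term = 8.756456
  t = 2.0000: term = 24.346030
  t = 3.0000: term = 45.127026
  t = 4.0000: term = 69.705014
  t = 5.0000: term = 96.902243
  t = 6.0000: term = 125.730436
  t = 7.0000: term = 2980.214233
Convexity = (1/P) * sum = 3350.781438 / 87.461863 = 38.311343

Answer: Convexity = 38.3113


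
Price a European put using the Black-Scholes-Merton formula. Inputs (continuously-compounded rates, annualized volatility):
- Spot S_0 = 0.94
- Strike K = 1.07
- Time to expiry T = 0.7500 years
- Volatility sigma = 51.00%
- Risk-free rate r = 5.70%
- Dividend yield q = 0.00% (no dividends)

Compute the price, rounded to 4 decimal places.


d1 = (ln(S/K) + (r - q + 0.5*sigma^2) * T) / (sigma * sqrt(T)) = 0.02434708
d2 = d1 - sigma * sqrt(T) = -0.41732587
exp(-rT) = 0.95815090; exp(-qT) = 1.00000000
P = K * exp(-rT) * N(-d2) - S_0 * exp(-qT) * N(-d1)
N(-d1) = 0.49028788; N(-d2) = 0.66177997
P = 1.0700 * 0.95815090 * 0.66177997 - 0.9400 * 1.00000000 * 0.49028788 = 0.2176

Answer: Price = 0.2176


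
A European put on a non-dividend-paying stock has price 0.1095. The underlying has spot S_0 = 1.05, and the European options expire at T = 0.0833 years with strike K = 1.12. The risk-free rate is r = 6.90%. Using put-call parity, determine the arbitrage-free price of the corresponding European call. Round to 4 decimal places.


Put-call parity: C - P = S_0 * exp(-qT) - K * exp(-rT).
S_0 * exp(-qT) = 1.0500 * 1.00000000 = 1.05000000
K * exp(-rT) = 1.1200 * 0.99426879 = 1.11358104
C = P + S*exp(-qT) - K*exp(-rT)
C = 0.1095 + 1.05000000 - 1.11358104 = 0.0459

Answer: Call price = 0.0459


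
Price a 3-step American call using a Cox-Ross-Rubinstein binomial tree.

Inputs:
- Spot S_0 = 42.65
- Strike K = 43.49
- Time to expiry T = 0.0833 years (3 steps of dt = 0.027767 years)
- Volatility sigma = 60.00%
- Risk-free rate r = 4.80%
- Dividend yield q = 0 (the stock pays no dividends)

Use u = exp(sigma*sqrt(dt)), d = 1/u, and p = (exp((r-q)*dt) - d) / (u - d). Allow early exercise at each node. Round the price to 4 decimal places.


dt = T/N = 0.027767
u = exp(sigma*sqrt(dt)) = 1.105149; d = 1/u = 0.904856
p = (exp((r-q)*dt) - d) / (u - d) = 0.481684
Discount per step: exp(-r*dt) = 0.998668
Stock lattice S(k, i) with i counting down-moves:
  k=0: S(0,0) = 42.6500
  k=1: S(1,0) = 47.1346; S(1,1) = 38.5921
  k=2: S(2,0) = 52.0907; S(2,1) = 42.6500; S(2,2) = 34.9203
  k=3: S(3,0) = 57.5680; S(3,1) = 47.1346; S(3,2) = 38.5921; S(3,3) = 31.5978
Terminal payoffs V(N, i) = max(S_T - K, 0):
  V(3,0) = 14.078024; V(3,1) = 3.644597; V(3,2) = 0.000000; V(3,3) = 0.000000
Backward induction: V(k, i) = exp(-r*dt) * [p * V(k+1, i) + (1-p) * V(k+1, i+1)]; then take max(V_cont, immediate exercise) for American.
  V(2,0) = exp(-r*dt) * [p*14.078024 + (1-p)*3.644597] = 8.658669; exercise = 8.600744; V(2,0) = max -> 8.658669
  V(2,1) = exp(-r*dt) * [p*3.644597 + (1-p)*0.000000] = 1.753208; exercise = 0.000000; V(2,1) = max -> 1.753208
  V(2,2) = exp(-r*dt) * [p*0.000000 + (1-p)*0.000000] = 0.000000; exercise = 0.000000; V(2,2) = max -> 0.000000
  V(1,0) = exp(-r*dt) * [p*8.658669 + (1-p)*1.753208] = 5.072696; exercise = 3.644597; V(1,0) = max -> 5.072696
  V(1,1) = exp(-r*dt) * [p*1.753208 + (1-p)*0.000000] = 0.843368; exercise = 0.000000; V(1,1) = max -> 0.843368
  V(0,0) = exp(-r*dt) * [p*5.072696 + (1-p)*0.843368] = 2.876733; exercise = 0.000000; V(0,0) = max -> 2.876733

Answer: Price = V(0,0) = 2.8767


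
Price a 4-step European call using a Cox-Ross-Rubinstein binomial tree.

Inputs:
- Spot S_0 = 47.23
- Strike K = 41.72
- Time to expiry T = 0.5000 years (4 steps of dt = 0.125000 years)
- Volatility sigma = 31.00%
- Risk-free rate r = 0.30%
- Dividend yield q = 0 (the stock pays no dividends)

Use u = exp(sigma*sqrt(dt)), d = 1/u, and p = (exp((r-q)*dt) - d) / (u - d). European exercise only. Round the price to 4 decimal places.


dt = T/N = 0.125000
u = exp(sigma*sqrt(dt)) = 1.115833; d = 1/u = 0.896191
p = (exp((r-q)*dt) - d) / (u - d) = 0.474335
Discount per step: exp(-r*dt) = 0.999625
Stock lattice S(k, i) with i counting down-moves:
  k=0: S(0,0) = 47.2300
  k=1: S(1,0) = 52.7008; S(1,1) = 42.3271
  k=2: S(2,0) = 58.8053; S(2,1) = 47.2300; S(2,2) = 37.9332
  k=3: S(3,0) = 65.6169; S(3,1) = 52.7008; S(3,2) = 42.3271; S(3,3) = 33.9954
  k=4: S(4,0) = 73.2176; S(4,1) = 58.8053; S(4,2) = 47.2300; S(4,3) = 37.9332; S(4,4) = 30.4664
Terminal payoffs V(N, i) = max(S_T - K, 0):
  V(4,0) = 31.497575; V(4,1) = 17.085323; V(4,2) = 5.510000; V(4,3) = 0.000000; V(4,4) = 0.000000
Backward induction: V(k, i) = exp(-r*dt) * [p * V(k+1, i) + (1-p) * V(k+1, i+1)].
  V(3,0) = exp(-r*dt) * [p*31.497575 + (1-p)*17.085323] = 23.912585
  V(3,1) = exp(-r*dt) * [p*17.085323 + (1-p)*5.510000] = 10.996453
  V(3,2) = exp(-r*dt) * [p*5.510000 + (1-p)*0.000000] = 2.612604
  V(3,3) = exp(-r*dt) * [p*0.000000 + (1-p)*0.000000] = 0.000000
  V(2,0) = exp(-r*dt) * [p*23.912585 + (1-p)*10.996453] = 17.116602
  V(2,1) = exp(-r*dt) * [p*10.996453 + (1-p)*2.612604] = 6.586883
  V(2,2) = exp(-r*dt) * [p*2.612604 + (1-p)*0.000000] = 1.238784
  V(1,0) = exp(-r*dt) * [p*17.116602 + (1-p)*6.586883] = 11.577151
  V(1,1) = exp(-r*dt) * [p*6.586883 + (1-p)*1.238784] = 3.774157
  V(0,0) = exp(-r*dt) * [p*11.577151 + (1-p)*3.774157] = 7.472585

Answer: Price = V(0,0) = 7.4726


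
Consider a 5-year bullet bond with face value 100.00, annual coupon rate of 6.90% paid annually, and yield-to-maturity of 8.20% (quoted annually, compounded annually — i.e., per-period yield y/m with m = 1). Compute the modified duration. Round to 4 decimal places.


Answer: Modified duration = 4.0449

Derivation:
Coupon per period c = face * coupon_rate / m = 6.900000
Periods per year m = 1; per-period yield y/m = 0.082000
Number of cashflows N = 5
Cashflows (t years, CF_t, discount factor 1/(1+y/m)^(m*t), PV):
  t = 1.0000: CF_t = 6.900000, DF = 0.924214, PV = 6.377079
  t = 2.0000: CF_t = 6.900000, DF = 0.854172, PV = 5.893789
  t = 3.0000: CF_t = 6.900000, DF = 0.789438, PV = 5.447125
  t = 4.0000: CF_t = 6.900000, DF = 0.729610, PV = 5.034311
  t = 5.0000: CF_t = 106.900000, DF = 0.674316, PV = 72.084419
Price P = sum_t PV_t = 94.836723
First compute Macaulay numerator sum_t t * PV_t:
  t * PV_t at t = 1.0000: 6.377079
  t * PV_t at t = 2.0000: 11.787578
  t * PV_t at t = 3.0000: 16.341374
  t * PV_t at t = 4.0000: 20.137244
  t * PV_t at t = 5.0000: 360.422094
Macaulay duration D = 415.065369 / 94.836723 = 4.376631
Modified duration = D / (1 + y/m) = 4.376631 / (1 + 0.082000) = 4.044946


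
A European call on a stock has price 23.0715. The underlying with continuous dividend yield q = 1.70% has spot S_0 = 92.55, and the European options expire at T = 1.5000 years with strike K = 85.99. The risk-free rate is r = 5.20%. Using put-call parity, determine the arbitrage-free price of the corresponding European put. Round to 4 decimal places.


Put-call parity: C - P = S_0 * exp(-qT) - K * exp(-rT).
S_0 * exp(-qT) = 92.5500 * 0.97482238 = 90.21981117
K * exp(-rT) = 85.9900 * 0.92496443 = 79.53769104
P = C - S*exp(-qT) + K*exp(-rT)
P = 23.0715 - 90.21981117 + 79.53769104 = 12.3894

Answer: Put price = 12.3894


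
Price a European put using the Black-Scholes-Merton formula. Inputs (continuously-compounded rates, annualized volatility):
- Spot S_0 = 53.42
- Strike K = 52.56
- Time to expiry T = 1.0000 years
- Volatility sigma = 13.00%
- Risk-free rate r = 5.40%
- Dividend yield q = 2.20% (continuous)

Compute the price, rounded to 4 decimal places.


d1 = (ln(S/K) + (r - q + 0.5*sigma^2) * T) / (sigma * sqrt(T)) = 0.43599872
d2 = d1 - sigma * sqrt(T) = 0.30599872
exp(-rT) = 0.94743211; exp(-qT) = 0.97824024
P = K * exp(-rT) * N(-d2) - S_0 * exp(-qT) * N(-d1)
N(-d1) = 0.33141883; N(-d2) = 0.37980281
P = 52.5600 * 0.94743211 * 0.37980281 - 53.4200 * 0.97824024 * 0.33141883 = 1.5939

Answer: Price = 1.5939


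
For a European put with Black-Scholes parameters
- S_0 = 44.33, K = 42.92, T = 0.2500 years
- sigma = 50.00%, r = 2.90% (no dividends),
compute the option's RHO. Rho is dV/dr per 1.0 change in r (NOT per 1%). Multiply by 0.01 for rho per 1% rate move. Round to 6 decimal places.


Answer: Rho = -5.184776

Derivation:
d1 = 0.2832949240; d2 = 0.0332949240
phi(d1) = 0.3832504680; exp(-qT) = 1.0000000000; exp(-rT) = 0.9927762179
N(-d2) = 0.4867197008
Rho = -K*T*exp(-rT)*N(-d2) = -42.9200 * 0.2500 * 0.9927762179 * 0.4867197008 = -5.184776


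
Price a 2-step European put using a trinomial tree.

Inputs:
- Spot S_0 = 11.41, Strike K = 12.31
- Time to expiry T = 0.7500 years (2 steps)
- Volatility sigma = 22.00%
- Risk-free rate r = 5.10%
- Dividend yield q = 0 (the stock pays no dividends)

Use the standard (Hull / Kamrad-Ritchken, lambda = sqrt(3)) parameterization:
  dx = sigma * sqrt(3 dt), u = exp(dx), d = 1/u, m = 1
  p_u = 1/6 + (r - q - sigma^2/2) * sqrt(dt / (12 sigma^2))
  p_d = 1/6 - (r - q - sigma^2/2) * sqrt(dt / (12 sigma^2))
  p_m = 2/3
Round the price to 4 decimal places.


dt = T/N = 0.375000; dx = sigma*sqrt(3*dt) = 0.233345
u = exp(dx) = 1.262817; d = 1/u = 0.791880
p_u = 0.188201, p_m = 0.666667, p_d = 0.145132
Discount per step: exp(-r*dt) = 0.981057
Stock lattice S(k, j) with j the centered position index:
  k=0: S(0,+0) = 11.4100
  k=1: S(1,-1) = 9.0354; S(1,+0) = 11.4100; S(1,+1) = 14.4087
  k=2: S(2,-2) = 7.1549; S(2,-1) = 9.0354; S(2,+0) = 11.4100; S(2,+1) = 14.4087; S(2,+2) = 18.1956
Terminal payoffs V(N, j) = max(K - S_T, 0):
  V(2,-2) = 5.155084; V(2,-1) = 3.274648; V(2,+0) = 0.900000; V(2,+1) = 0.000000; V(2,+2) = 0.000000
Backward induction: V(k, j) = exp(-r*dt) * [p_u * V(k+1, j+1) + p_m * V(k+1, j) + p_d * V(k+1, j-1)]
  V(1,-1) = exp(-r*dt) * [p_u*0.900000 + p_m*3.274648 + p_d*5.155084] = 3.041911
  V(1,+0) = exp(-r*dt) * [p_u*0.000000 + p_m*0.900000 + p_d*3.274648] = 1.054887
  V(1,+1) = exp(-r*dt) * [p_u*0.000000 + p_m*0.000000 + p_d*0.900000] = 0.128144
  V(0,+0) = exp(-r*dt) * [p_u*0.128144 + p_m*1.054887 + p_d*3.041911] = 1.146712

Answer: Price = V(0,0) = 1.1467


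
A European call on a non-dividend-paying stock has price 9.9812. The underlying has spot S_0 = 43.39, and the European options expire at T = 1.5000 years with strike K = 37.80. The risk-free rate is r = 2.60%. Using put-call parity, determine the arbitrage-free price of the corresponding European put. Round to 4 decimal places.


Answer: Put price = 2.9454

Derivation:
Put-call parity: C - P = S_0 * exp(-qT) - K * exp(-rT).
S_0 * exp(-qT) = 43.3900 * 1.00000000 = 43.39000000
K * exp(-rT) = 37.8000 * 0.96175071 = 36.35417681
P = C - S*exp(-qT) + K*exp(-rT)
P = 9.9812 - 43.39000000 + 36.35417681 = 2.9454


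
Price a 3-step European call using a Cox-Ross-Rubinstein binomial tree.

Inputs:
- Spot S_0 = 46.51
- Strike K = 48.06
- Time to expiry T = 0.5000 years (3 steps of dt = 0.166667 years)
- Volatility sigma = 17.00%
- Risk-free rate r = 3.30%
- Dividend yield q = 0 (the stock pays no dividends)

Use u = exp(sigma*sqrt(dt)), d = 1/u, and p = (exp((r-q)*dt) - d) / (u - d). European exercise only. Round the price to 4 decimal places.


dt = T/N = 0.166667
u = exp(sigma*sqrt(dt)) = 1.071867; d = 1/u = 0.932951
p = (exp((r-q)*dt) - d) / (u - d) = 0.522358
Discount per step: exp(-r*dt) = 0.994515
Stock lattice S(k, i) with i counting down-moves:
  k=0: S(0,0) = 46.5100
  k=1: S(1,0) = 49.8525; S(1,1) = 43.3916
  k=2: S(2,0) = 53.4353; S(2,1) = 46.5100; S(2,2) = 40.4822
  k=3: S(3,0) = 57.2756; S(3,1) = 49.8525; S(3,2) = 43.3916; S(3,3) = 37.7679
Terminal payoffs V(N, i) = max(S_T - K, 0):
  V(3,0) = 9.215558; V(3,1) = 1.792545; V(3,2) = 0.000000; V(3,3) = 0.000000
Backward induction: V(k, i) = exp(-r*dt) * [p * V(k+1, i) + (1-p) * V(k+1, i+1)].
  V(2,0) = exp(-r*dt) * [p*9.215558 + (1-p)*1.792545] = 5.638914
  V(2,1) = exp(-r*dt) * [p*1.792545 + (1-p)*0.000000] = 0.931214
  V(2,2) = exp(-r*dt) * [p*0.000000 + (1-p)*0.000000] = 0.000000
  V(1,0) = exp(-r*dt) * [p*5.638914 + (1-p)*0.931214] = 3.371722
  V(1,1) = exp(-r*dt) * [p*0.931214 + (1-p)*0.000000] = 0.483759
  V(0,0) = exp(-r*dt) * [p*3.371722 + (1-p)*0.483759] = 1.981382

Answer: Price = V(0,0) = 1.9814


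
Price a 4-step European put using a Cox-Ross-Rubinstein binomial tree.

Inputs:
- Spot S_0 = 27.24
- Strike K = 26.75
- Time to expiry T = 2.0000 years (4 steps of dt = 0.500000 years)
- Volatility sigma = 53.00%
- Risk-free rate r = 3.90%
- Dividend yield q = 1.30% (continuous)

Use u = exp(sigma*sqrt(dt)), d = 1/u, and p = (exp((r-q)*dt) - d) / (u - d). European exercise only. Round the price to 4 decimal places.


Answer: Price = V(0,0) = 6.2525

Derivation:
dt = T/N = 0.500000
u = exp(sigma*sqrt(dt)) = 1.454652; d = 1/u = 0.687450
p = (exp((r-q)*dt) - d) / (u - d) = 0.424445
Discount per step: exp(-r*dt) = 0.980689
Stock lattice S(k, i) with i counting down-moves:
  k=0: S(0,0) = 27.2400
  k=1: S(1,0) = 39.6247; S(1,1) = 18.7261
  k=2: S(2,0) = 57.6402; S(2,1) = 27.2400; S(2,2) = 12.8733
  k=3: S(3,0) = 83.8464; S(3,1) = 39.6247; S(3,2) = 18.7261; S(3,3) = 8.8497
  k=4: S(4,0) = 121.9673; S(4,1) = 57.6402; S(4,2) = 27.2400; S(4,3) = 12.8733; S(4,4) = 6.0837
Terminal payoffs V(N, i) = max(K - S_T, 0):
  V(4,0) = 0.000000; V(4,1) = 0.000000; V(4,2) = 0.000000; V(4,3) = 13.876727; V(4,4) = 20.666257
Backward induction: V(k, i) = exp(-r*dt) * [p * V(k+1, i) + (1-p) * V(k+1, i+1)].
  V(3,0) = exp(-r*dt) * [p*0.000000 + (1-p)*0.000000] = 0.000000
  V(3,1) = exp(-r*dt) * [p*0.000000 + (1-p)*0.000000] = 0.000000
  V(3,2) = exp(-r*dt) * [p*0.000000 + (1-p)*13.876727] = 7.832585
  V(3,3) = exp(-r*dt) * [p*13.876727 + (1-p)*20.666257] = 17.441037
  V(2,0) = exp(-r*dt) * [p*0.000000 + (1-p)*0.000000] = 0.000000
  V(2,1) = exp(-r*dt) * [p*0.000000 + (1-p)*7.832585] = 4.421027
  V(2,2) = exp(-r*dt) * [p*7.832585 + (1-p)*17.441037] = 13.104727
  V(1,0) = exp(-r*dt) * [p*0.000000 + (1-p)*4.421027] = 2.495406
  V(1,1) = exp(-r*dt) * [p*4.421027 + (1-p)*13.104727] = 9.237082
  V(0,0) = exp(-r*dt) * [p*2.495406 + (1-p)*9.237082] = 6.252491


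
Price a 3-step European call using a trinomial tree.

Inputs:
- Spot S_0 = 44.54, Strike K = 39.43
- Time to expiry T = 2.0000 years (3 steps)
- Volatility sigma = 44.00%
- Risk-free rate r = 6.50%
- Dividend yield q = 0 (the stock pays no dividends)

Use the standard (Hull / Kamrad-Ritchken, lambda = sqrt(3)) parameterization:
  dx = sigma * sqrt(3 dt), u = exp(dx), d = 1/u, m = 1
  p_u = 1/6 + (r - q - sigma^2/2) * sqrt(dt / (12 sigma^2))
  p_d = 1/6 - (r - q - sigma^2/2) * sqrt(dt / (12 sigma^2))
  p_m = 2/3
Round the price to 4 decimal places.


dt = T/N = 0.666667; dx = sigma*sqrt(3*dt) = 0.622254
u = exp(dx) = 1.863123; d = 1/u = 0.536733
p_u = 0.149632, p_m = 0.666667, p_d = 0.183702
Discount per step: exp(-r*dt) = 0.957592
Stock lattice S(k, j) with j the centered position index:
  k=0: S(0,+0) = 44.5400
  k=1: S(1,-1) = 23.9061; S(1,+0) = 44.5400; S(1,+1) = 82.9835
  k=2: S(2,-2) = 12.8312; S(2,-1) = 23.9061; S(2,+0) = 44.5400; S(2,+1) = 82.9835; S(2,+2) = 154.6084
  k=3: S(3,-3) = 6.8869; S(3,-2) = 12.8312; S(3,-1) = 23.9061; S(3,+0) = 44.5400; S(3,+1) = 82.9835; S(3,+2) = 154.6084; S(3,+3) = 288.0545
Terminal payoffs V(N, j) = max(S_T - K, 0):
  V(3,-3) = 0.000000; V(3,-2) = 0.000000; V(3,-1) = 0.000000; V(3,+0) = 5.110000; V(3,+1) = 43.553486; V(3,+2) = 115.178420; V(3,+3) = 248.624461
Backward induction: V(k, j) = exp(-r*dt) * [p_u * V(k+1, j+1) + p_m * V(k+1, j) + p_d * V(k+1, j-1)]
  V(2,-2) = exp(-r*dt) * [p_u*0.000000 + p_m*0.000000 + p_d*0.000000] = 0.000000
  V(2,-1) = exp(-r*dt) * [p_u*5.110000 + p_m*0.000000 + p_d*0.000000] = 0.732193
  V(2,+0) = exp(-r*dt) * [p_u*43.553486 + p_m*5.110000 + p_d*0.000000] = 9.502813
  V(2,+1) = exp(-r*dt) * [p_u*115.178420 + p_m*43.553486 + p_d*5.110000] = 45.206708
  V(2,+2) = exp(-r*dt) * [p_u*248.624461 + p_m*115.178420 + p_d*43.553486] = 116.815311
  V(1,-1) = exp(-r*dt) * [p_u*9.502813 + p_m*0.732193 + p_d*0.000000] = 1.829051
  V(1,+0) = exp(-r*dt) * [p_u*45.206708 + p_m*9.502813 + p_d*0.732193] = 12.672847
  V(1,+1) = exp(-r*dt) * [p_u*116.815311 + p_m*45.206708 + p_d*9.502813] = 47.269404
  V(0,+0) = exp(-r*dt) * [p_u*47.269404 + p_m*12.672847 + p_d*1.829051] = 15.185085

Answer: Price = V(0,0) = 15.1851


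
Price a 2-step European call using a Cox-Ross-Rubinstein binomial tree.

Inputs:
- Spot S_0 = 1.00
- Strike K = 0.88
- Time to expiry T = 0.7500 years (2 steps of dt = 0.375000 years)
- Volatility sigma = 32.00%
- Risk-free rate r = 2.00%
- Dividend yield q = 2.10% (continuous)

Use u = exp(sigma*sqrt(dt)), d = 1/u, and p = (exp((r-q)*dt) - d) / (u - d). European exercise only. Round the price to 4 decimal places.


Answer: Price = V(0,0) = 0.1783

Derivation:
dt = T/N = 0.375000
u = exp(sigma*sqrt(dt)) = 1.216477; d = 1/u = 0.822046
p = (exp((r-q)*dt) - d) / (u - d) = 0.450216
Discount per step: exp(-r*dt) = 0.992528
Stock lattice S(k, i) with i counting down-moves:
  k=0: S(0,0) = 1.0000
  k=1: S(1,0) = 1.2165; S(1,1) = 0.8220
  k=2: S(2,0) = 1.4798; S(2,1) = 1.0000; S(2,2) = 0.6758
Terminal payoffs V(N, i) = max(S_T - K, 0):
  V(2,0) = 0.599817; V(2,1) = 0.120000; V(2,2) = 0.000000
Backward induction: V(k, i) = exp(-r*dt) * [p * V(k+1, i) + (1-p) * V(k+1, i+1)].
  V(1,0) = exp(-r*dt) * [p*0.599817 + (1-p)*0.120000] = 0.333510
  V(1,1) = exp(-r*dt) * [p*0.120000 + (1-p)*0.000000] = 0.053622
  V(0,0) = exp(-r*dt) * [p*0.333510 + (1-p)*0.053622] = 0.178290


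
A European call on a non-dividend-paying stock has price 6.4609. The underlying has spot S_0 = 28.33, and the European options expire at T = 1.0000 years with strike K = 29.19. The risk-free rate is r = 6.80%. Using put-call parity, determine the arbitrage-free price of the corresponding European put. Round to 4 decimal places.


Put-call parity: C - P = S_0 * exp(-qT) - K * exp(-rT).
S_0 * exp(-qT) = 28.3300 * 1.00000000 = 28.33000000
K * exp(-rT) = 29.1900 * 0.93426047 = 27.27106322
P = C - S*exp(-qT) + K*exp(-rT)
P = 6.4609 - 28.33000000 + 27.27106322 = 5.4020

Answer: Put price = 5.4020


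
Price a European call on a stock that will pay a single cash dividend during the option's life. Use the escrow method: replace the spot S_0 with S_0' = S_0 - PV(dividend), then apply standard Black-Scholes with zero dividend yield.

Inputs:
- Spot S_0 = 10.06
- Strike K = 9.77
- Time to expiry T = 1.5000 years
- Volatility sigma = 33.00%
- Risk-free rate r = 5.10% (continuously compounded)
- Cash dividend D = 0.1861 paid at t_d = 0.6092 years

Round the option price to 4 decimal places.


Answer: Price = 1.9654

Derivation:
PV(D) = D * exp(-r * t_d) = 0.1861 * 0.96940849 = 0.18040692
S_0' = S_0 - PV(D) = 10.0600 - 0.18040692 = 9.87959308
d1 = (ln(S_0'/K) + (r + sigma^2/2)*T) / (sigma*sqrt(T)) = 0.41896137
d2 = d1 - sigma*sqrt(T) = 0.01479556
exp(-rT) = 0.92635291
N(d1) = 0.66237782; N(d2) = 0.50590236
C = S_0' * N(d1) - K * exp(-rT) * N(d2) = 9.87959308 * 0.66237782 - 9.7700 * 0.92635291 * 0.50590236 = 1.9654


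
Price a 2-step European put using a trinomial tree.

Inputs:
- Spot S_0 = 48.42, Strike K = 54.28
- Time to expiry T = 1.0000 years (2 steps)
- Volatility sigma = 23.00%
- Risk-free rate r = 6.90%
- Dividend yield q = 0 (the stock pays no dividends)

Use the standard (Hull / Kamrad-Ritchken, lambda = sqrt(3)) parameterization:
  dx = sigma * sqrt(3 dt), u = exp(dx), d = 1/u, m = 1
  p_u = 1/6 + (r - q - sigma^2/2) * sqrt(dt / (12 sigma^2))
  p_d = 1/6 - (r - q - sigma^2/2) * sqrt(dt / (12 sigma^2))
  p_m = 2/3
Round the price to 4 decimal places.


Answer: Price = V(0,0) = 5.9802

Derivation:
dt = T/N = 0.500000; dx = sigma*sqrt(3*dt) = 0.281691
u = exp(dx) = 1.325370; d = 1/u = 0.754507
p_u = 0.204430, p_m = 0.666667, p_d = 0.128904
Discount per step: exp(-r*dt) = 0.966088
Stock lattice S(k, j) with j the centered position index:
  k=0: S(0,+0) = 48.4200
  k=1: S(1,-1) = 36.5332; S(1,+0) = 48.4200; S(1,+1) = 64.1744
  k=2: S(2,-2) = 27.5645; S(2,-1) = 36.5332; S(2,+0) = 48.4200; S(2,+1) = 64.1744; S(2,+2) = 85.0548
Terminal payoffs V(N, j) = max(K - S_T, 0):
  V(2,-2) = 26.715456; V(2,-1) = 17.746793; V(2,+0) = 5.860000; V(2,+1) = 0.000000; V(2,+2) = 0.000000
Backward induction: V(k, j) = exp(-r*dt) * [p_u * V(k+1, j+1) + p_m * V(k+1, j) + p_d * V(k+1, j-1)]
  V(1,-1) = exp(-r*dt) * [p_u*5.860000 + p_m*17.746793 + p_d*26.715456] = 15.914252
  V(1,+0) = exp(-r*dt) * [p_u*0.000000 + p_m*5.860000 + p_d*17.746793] = 5.984235
  V(1,+1) = exp(-r*dt) * [p_u*0.000000 + p_m*0.000000 + p_d*5.860000] = 0.729760
  V(0,+0) = exp(-r*dt) * [p_u*0.729760 + p_m*5.984235 + p_d*15.914252] = 5.980165


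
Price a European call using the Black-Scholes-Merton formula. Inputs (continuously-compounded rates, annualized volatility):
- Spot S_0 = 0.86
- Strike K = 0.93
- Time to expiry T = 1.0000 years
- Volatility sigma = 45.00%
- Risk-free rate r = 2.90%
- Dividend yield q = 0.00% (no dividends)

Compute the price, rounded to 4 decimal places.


d1 = (ln(S/K) + (r - q + 0.5*sigma^2) * T) / (sigma * sqrt(T)) = 0.11555067
d2 = d1 - sigma * sqrt(T) = -0.33444933
exp(-rT) = 0.97141646; exp(-qT) = 1.00000000
C = S_0 * exp(-qT) * N(d1) - K * exp(-rT) * N(d2)
N(d1) = 0.54599567; N(d2) = 0.36902026
C = 0.8600 * 1.00000000 * 0.54599567 - 0.9300 * 0.97141646 * 0.36902026 = 0.1362

Answer: Price = 0.1362


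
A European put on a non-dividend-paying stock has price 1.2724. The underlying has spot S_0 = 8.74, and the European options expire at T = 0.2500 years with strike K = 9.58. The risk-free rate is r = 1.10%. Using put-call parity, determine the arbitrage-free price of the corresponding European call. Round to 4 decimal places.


Answer: Call price = 0.4587

Derivation:
Put-call parity: C - P = S_0 * exp(-qT) - K * exp(-rT).
S_0 * exp(-qT) = 8.7400 * 1.00000000 = 8.74000000
K * exp(-rT) = 9.5800 * 0.99725378 = 9.55369119
C = P + S*exp(-qT) - K*exp(-rT)
C = 1.2724 + 8.74000000 - 9.55369119 = 0.4587


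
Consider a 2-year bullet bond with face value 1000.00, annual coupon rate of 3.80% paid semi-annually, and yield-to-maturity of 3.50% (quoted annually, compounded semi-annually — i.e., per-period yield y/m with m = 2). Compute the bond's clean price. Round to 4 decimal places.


Coupon per period c = face * coupon_rate / m = 19.000000
Periods per year m = 2; per-period yield y/m = 0.017500
Number of cashflows N = 4
Cashflows (t years, CF_t, discount factor 1/(1+y/m)^(m*t), PV):
  t = 0.5000: CF_t = 19.000000, DF = 0.982801, PV = 18.673219
  t = 1.0000: CF_t = 19.000000, DF = 0.965898, PV = 18.352058
  t = 1.5000: CF_t = 19.000000, DF = 0.949285, PV = 18.036420
  t = 2.0000: CF_t = 1019.000000, DF = 0.932959, PV = 950.684717
Price P = sum_t PV_t = 1005.746414

Answer: Price = 1005.7464


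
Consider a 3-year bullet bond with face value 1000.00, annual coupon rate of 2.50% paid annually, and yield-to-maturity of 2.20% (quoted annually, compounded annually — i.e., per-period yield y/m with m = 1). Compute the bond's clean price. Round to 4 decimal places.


Coupon per period c = face * coupon_rate / m = 25.000000
Periods per year m = 1; per-period yield y/m = 0.022000
Number of cashflows N = 3
Cashflows (t years, CF_t, discount factor 1/(1+y/m)^(m*t), PV):
  t = 1.0000: CF_t = 25.000000, DF = 0.978474, PV = 24.461840
  t = 2.0000: CF_t = 25.000000, DF = 0.957411, PV = 23.935264
  t = 3.0000: CF_t = 1025.000000, DF = 0.936801, PV = 960.220952
Price P = sum_t PV_t = 1008.618055

Answer: Price = 1008.6181


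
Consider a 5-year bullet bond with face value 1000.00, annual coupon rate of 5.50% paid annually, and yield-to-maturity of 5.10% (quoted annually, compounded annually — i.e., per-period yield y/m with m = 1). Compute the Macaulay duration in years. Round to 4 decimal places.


Coupon per period c = face * coupon_rate / m = 55.000000
Periods per year m = 1; per-period yield y/m = 0.051000
Number of cashflows N = 5
Cashflows (t years, CF_t, discount factor 1/(1+y/m)^(m*t), PV):
  t = 1.0000: CF_t = 55.000000, DF = 0.951475, PV = 52.331113
  t = 2.0000: CF_t = 55.000000, DF = 0.905304, PV = 49.791735
  t = 3.0000: CF_t = 55.000000, DF = 0.861374, PV = 47.375580
  t = 4.0000: CF_t = 55.000000, DF = 0.819576, PV = 45.076670
  t = 5.0000: CF_t = 1055.000000, DF = 0.779806, PV = 822.695041
Price P = sum_t PV_t = 1017.270139
Macaulay numerator sum_t t * PV_t:
  t * PV_t at t = 1.0000: 52.331113
  t * PV_t at t = 2.0000: 99.583470
  t * PV_t at t = 3.0000: 142.126740
  t * PV_t at t = 4.0000: 180.306680
  t * PV_t at t = 5.0000: 4113.475205
Macaulay duration D = (sum_t t * PV_t) / P = 4587.823208 / 1017.270139 = 4.509936

Answer: Macaulay duration = 4.5099 years


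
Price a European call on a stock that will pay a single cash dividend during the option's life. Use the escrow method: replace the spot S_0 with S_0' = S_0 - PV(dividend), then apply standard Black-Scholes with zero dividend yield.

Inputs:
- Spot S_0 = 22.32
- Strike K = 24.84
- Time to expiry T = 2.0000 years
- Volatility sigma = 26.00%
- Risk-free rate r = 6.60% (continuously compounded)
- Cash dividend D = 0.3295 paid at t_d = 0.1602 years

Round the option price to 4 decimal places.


Answer: Price = 3.3058

Derivation:
PV(D) = D * exp(-r * t_d) = 0.3295 * 0.98948250 = 0.32603448
S_0' = S_0 - PV(D) = 22.3200 - 0.32603448 = 21.99396552
d1 = (ln(S_0'/K) + (r + sigma^2/2)*T) / (sigma*sqrt(T)) = 0.21189506
d2 = d1 - sigma*sqrt(T) = -0.15580047
exp(-rT) = 0.87634100
N(d1) = 0.58390555; N(d2) = 0.43809515
C = S_0' * N(d1) - K * exp(-rT) * N(d2) = 21.99396552 * 0.58390555 - 24.8400 * 0.87634100 * 0.43809515 = 3.3058


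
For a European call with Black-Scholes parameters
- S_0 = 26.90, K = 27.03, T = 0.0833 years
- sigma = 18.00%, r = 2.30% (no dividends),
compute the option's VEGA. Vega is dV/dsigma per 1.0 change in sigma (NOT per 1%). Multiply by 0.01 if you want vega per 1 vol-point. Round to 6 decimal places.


Answer: Vega = 3.095923

Derivation:
d1 = -0.0299457135; d2 = -0.0818968444
phi(d1) = 0.3987634456; exp(-qT) = 1.0000000000; exp(-rT) = 0.9980859342
Vega = S * exp(-qT) * phi(d1) * sqrt(T) = 26.9000 * 1.0000000000 * 0.3987634456 * 0.2886173938 = 3.095923


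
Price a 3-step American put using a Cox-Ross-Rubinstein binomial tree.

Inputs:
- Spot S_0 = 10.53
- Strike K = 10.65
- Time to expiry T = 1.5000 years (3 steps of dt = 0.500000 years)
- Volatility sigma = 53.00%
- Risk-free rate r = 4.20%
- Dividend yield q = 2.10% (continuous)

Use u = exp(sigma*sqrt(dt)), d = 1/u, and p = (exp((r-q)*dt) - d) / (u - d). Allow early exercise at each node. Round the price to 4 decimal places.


dt = T/N = 0.500000
u = exp(sigma*sqrt(dt)) = 1.454652; d = 1/u = 0.687450
p = (exp((r-q)*dt) - d) / (u - d) = 0.421148
Discount per step: exp(-r*dt) = 0.979219
Stock lattice S(k, i) with i counting down-moves:
  k=0: S(0,0) = 10.5300
  k=1: S(1,0) = 15.3175; S(1,1) = 7.2388
  k=2: S(2,0) = 22.2816; S(2,1) = 10.5300; S(2,2) = 4.9763
  k=3: S(3,0) = 32.4120; S(3,1) = 15.3175; S(3,2) = 7.2388; S(3,3) = 3.4210
Terminal payoffs V(N, i) = max(K - S_T, 0):
  V(3,0) = 0.000000; V(3,1) = 0.000000; V(3,2) = 3.411155; V(3,3) = 7.229015
Backward induction: V(k, i) = exp(-r*dt) * [p * V(k+1, i) + (1-p) * V(k+1, i+1)]; then take max(V_cont, immediate exercise) for American.
  V(2,0) = exp(-r*dt) * [p*0.000000 + (1-p)*0.000000] = 0.000000; exercise = 0.000000; V(2,0) = max -> 0.000000
  V(2,1) = exp(-r*dt) * [p*0.000000 + (1-p)*3.411155] = 1.933521; exercise = 0.120000; V(2,1) = max -> 1.933521
  V(2,2) = exp(-r*dt) * [p*3.411155 + (1-p)*7.229015] = 5.504318; exercise = 5.673658; V(2,2) = max -> 5.673658
  V(1,0) = exp(-r*dt) * [p*0.000000 + (1-p)*1.933521] = 1.095964; exercise = 0.000000; V(1,0) = max -> 1.095964
  V(1,1) = exp(-r*dt) * [p*1.933521 + (1-p)*5.673658] = 4.013335; exercise = 3.411155; V(1,1) = max -> 4.013335
  V(0,0) = exp(-r*dt) * [p*1.095964 + (1-p)*4.013335] = 2.726822; exercise = 0.120000; V(0,0) = max -> 2.726822

Answer: Price = V(0,0) = 2.7268


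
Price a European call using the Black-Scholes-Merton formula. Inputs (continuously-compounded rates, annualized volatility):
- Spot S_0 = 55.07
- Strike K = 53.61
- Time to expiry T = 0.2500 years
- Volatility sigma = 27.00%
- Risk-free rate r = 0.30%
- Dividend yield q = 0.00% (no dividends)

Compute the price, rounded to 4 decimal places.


Answer: Price = 3.7343

Derivation:
d1 = (ln(S/K) + (r - q + 0.5*sigma^2) * T) / (sigma * sqrt(T)) = 0.27208878
d2 = d1 - sigma * sqrt(T) = 0.13708878
exp(-rT) = 0.99925028; exp(-qT) = 1.00000000
C = S_0 * exp(-qT) * N(d1) - K * exp(-rT) * N(d2)
N(d1) = 0.60722312; N(d2) = 0.55451969
C = 55.0700 * 1.00000000 * 0.60722312 - 53.6100 * 0.99925028 * 0.55451969 = 3.7343


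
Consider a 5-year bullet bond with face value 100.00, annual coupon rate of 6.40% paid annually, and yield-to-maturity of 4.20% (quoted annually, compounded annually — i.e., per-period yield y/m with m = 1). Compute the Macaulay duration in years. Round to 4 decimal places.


Coupon per period c = face * coupon_rate / m = 6.400000
Periods per year m = 1; per-period yield y/m = 0.042000
Number of cashflows N = 5
Cashflows (t years, CF_t, discount factor 1/(1+y/m)^(m*t), PV):
  t = 1.0000: CF_t = 6.400000, DF = 0.959693, PV = 6.142035
  t = 2.0000: CF_t = 6.400000, DF = 0.921010, PV = 5.894467
  t = 3.0000: CF_t = 6.400000, DF = 0.883887, PV = 5.656878
  t = 4.0000: CF_t = 6.400000, DF = 0.848260, PV = 5.428866
  t = 5.0000: CF_t = 106.400000, DF = 0.814069, PV = 86.616979
Price P = sum_t PV_t = 109.739224
Macaulay numerator sum_t t * PV_t:
  t * PV_t at t = 1.0000: 6.142035
  t * PV_t at t = 2.0000: 11.788934
  t * PV_t at t = 3.0000: 16.970634
  t * PV_t at t = 4.0000: 21.715463
  t * PV_t at t = 5.0000: 433.084896
Macaulay duration D = (sum_t t * PV_t) / P = 489.701961 / 109.739224 = 4.462415

Answer: Macaulay duration = 4.4624 years


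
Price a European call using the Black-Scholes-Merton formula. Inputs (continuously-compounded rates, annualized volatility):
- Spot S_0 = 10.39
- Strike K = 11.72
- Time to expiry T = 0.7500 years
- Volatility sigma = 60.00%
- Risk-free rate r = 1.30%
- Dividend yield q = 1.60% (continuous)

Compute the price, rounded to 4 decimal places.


Answer: Price = 1.6324

Derivation:
d1 = (ln(S/K) + (r - q + 0.5*sigma^2) * T) / (sigma * sqrt(T)) = 0.02366563
d2 = d1 - sigma * sqrt(T) = -0.49594961
exp(-rT) = 0.99029738; exp(-qT) = 0.98807171
C = S_0 * exp(-qT) * N(d1) - K * exp(-rT) * N(d2)
N(d1) = 0.50944034; N(d2) = 0.30996498
C = 10.3900 * 0.98807171 * 0.50944034 - 11.7200 * 0.99029738 * 0.30996498 = 1.6324


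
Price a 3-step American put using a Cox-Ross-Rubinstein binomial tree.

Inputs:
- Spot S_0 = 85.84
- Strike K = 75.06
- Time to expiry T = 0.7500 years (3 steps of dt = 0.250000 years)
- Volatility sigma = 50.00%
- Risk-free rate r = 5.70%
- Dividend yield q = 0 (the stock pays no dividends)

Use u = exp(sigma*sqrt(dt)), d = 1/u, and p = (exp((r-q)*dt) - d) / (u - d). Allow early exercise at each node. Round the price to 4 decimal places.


dt = T/N = 0.250000
u = exp(sigma*sqrt(dt)) = 1.284025; d = 1/u = 0.778801
p = (exp((r-q)*dt) - d) / (u - d) = 0.466231
Discount per step: exp(-r*dt) = 0.985851
Stock lattice S(k, i) with i counting down-moves:
  k=0: S(0,0) = 85.8400
  k=1: S(1,0) = 110.2207; S(1,1) = 66.8523
  k=2: S(2,0) = 141.5262; S(2,1) = 85.8400; S(2,2) = 52.0646
  k=3: S(3,0) = 181.7233; S(3,1) = 110.2207; S(3,2) = 66.8523; S(3,3) = 40.5479
Terminal payoffs V(N, i) = max(K - S_T, 0):
  V(3,0) = 0.000000; V(3,1) = 0.000000; V(3,2) = 8.207741; V(3,3) = 34.512055
Backward induction: V(k, i) = exp(-r*dt) * [p * V(k+1, i) + (1-p) * V(k+1, i+1)]; then take max(V_cont, immediate exercise) for American.
  V(2,0) = exp(-r*dt) * [p*0.000000 + (1-p)*0.000000] = 0.000000; exercise = 0.000000; V(2,0) = max -> 0.000000
  V(2,1) = exp(-r*dt) * [p*0.000000 + (1-p)*8.207741] = 4.319053; exercise = 0.000000; V(2,1) = max -> 4.319053
  V(2,2) = exp(-r*dt) * [p*8.207741 + (1-p)*34.512055] = 21.933388; exercise = 22.995408; V(2,2) = max -> 22.995408
  V(1,0) = exp(-r*dt) * [p*0.000000 + (1-p)*4.319053] = 2.272759; exercise = 0.000000; V(1,0) = max -> 2.272759
  V(1,1) = exp(-r*dt) * [p*4.319053 + (1-p)*22.995408] = 14.085759; exercise = 8.207741; V(1,1) = max -> 14.085759
  V(0,0) = exp(-r*dt) * [p*2.272759 + (1-p)*14.085759] = 8.456804; exercise = 0.000000; V(0,0) = max -> 8.456804

Answer: Price = V(0,0) = 8.4568


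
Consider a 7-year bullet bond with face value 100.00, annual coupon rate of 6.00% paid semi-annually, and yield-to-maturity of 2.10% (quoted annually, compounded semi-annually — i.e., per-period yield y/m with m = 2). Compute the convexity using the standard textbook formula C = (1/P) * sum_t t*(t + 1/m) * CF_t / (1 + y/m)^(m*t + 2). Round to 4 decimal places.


Coupon per period c = face * coupon_rate / m = 3.000000
Periods per year m = 2; per-period yield y/m = 0.010500
Number of cashflows N = 14
Cashflows (t years, CF_t, discount factor 1/(1+y/m)^(m*t), PV):
  t = 0.5000: CF_t = 3.000000, DF = 0.989609, PV = 2.968827
  t = 1.0000: CF_t = 3.000000, DF = 0.979326, PV = 2.937979
  t = 1.5000: CF_t = 3.000000, DF = 0.969150, PV = 2.907450
  t = 2.0000: CF_t = 3.000000, DF = 0.959080, PV = 2.877239
  t = 2.5000: CF_t = 3.000000, DF = 0.949114, PV = 2.847342
  t = 3.0000: CF_t = 3.000000, DF = 0.939252, PV = 2.817756
  t = 3.5000: CF_t = 3.000000, DF = 0.929492, PV = 2.788477
  t = 4.0000: CF_t = 3.000000, DF = 0.919834, PV = 2.759502
  t = 4.5000: CF_t = 3.000000, DF = 0.910276, PV = 2.730828
  t = 5.0000: CF_t = 3.000000, DF = 0.900818, PV = 2.702453
  t = 5.5000: CF_t = 3.000000, DF = 0.891457, PV = 2.674372
  t = 6.0000: CF_t = 3.000000, DF = 0.882194, PV = 2.646583
  t = 6.5000: CF_t = 3.000000, DF = 0.873027, PV = 2.619082
  t = 7.0000: CF_t = 103.000000, DF = 0.863956, PV = 88.987453
Price P = sum_t PV_t = 125.265342
Convexity numerator sum_t t*(t + 1/m) * CF_t / (1+y/m)^(m*t + 2):
  t = 0.5000: term = 1.453725
  t = 1.0000: term = 4.315859
  t = 1.5000: term = 8.542027
  t = 2.0000: term = 14.088779
  t = 2.5000: term = 20.913576
  t = 3.0000: term = 28.974771
  t = 3.5000: term = 38.231596
  t = 4.0000: term = 48.644146
  t = 4.5000: term = 60.173362
  t = 5.0000: term = 72.781019
  t = 5.5000: term = 86.429711
  t = 6.0000: term = 101.082835
  t = 6.5000: term = 116.704576
  t = 7.0000: term = 4575.256456
Convexity = (1/P) * sum = 5177.592437 / 125.265342 = 41.333000

Answer: Convexity = 41.3330


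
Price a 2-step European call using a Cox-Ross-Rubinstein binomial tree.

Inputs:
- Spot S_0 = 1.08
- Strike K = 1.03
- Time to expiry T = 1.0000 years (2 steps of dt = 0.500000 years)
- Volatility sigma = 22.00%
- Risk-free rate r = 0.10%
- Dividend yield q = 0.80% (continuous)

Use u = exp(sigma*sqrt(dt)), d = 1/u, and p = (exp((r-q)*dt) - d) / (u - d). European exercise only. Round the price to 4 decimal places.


Answer: Price = V(0,0) = 0.1146

Derivation:
dt = T/N = 0.500000
u = exp(sigma*sqrt(dt)) = 1.168316; d = 1/u = 0.855933
p = (exp((r-q)*dt) - d) / (u - d) = 0.450003
Discount per step: exp(-r*dt) = 0.999500
Stock lattice S(k, i) with i counting down-moves:
  k=0: S(0,0) = 1.0800
  k=1: S(1,0) = 1.2618; S(1,1) = 0.9244
  k=2: S(2,0) = 1.4742; S(2,1) = 1.0800; S(2,2) = 0.7912
Terminal payoffs V(N, i) = max(S_T - K, 0):
  V(2,0) = 0.444160; V(2,1) = 0.050000; V(2,2) = 0.000000
Backward induction: V(k, i) = exp(-r*dt) * [p * V(k+1, i) + (1-p) * V(k+1, i+1)].
  V(1,0) = exp(-r*dt) * [p*0.444160 + (1-p)*0.050000] = 0.227259
  V(1,1) = exp(-r*dt) * [p*0.050000 + (1-p)*0.000000] = 0.022489
  V(0,0) = exp(-r*dt) * [p*0.227259 + (1-p)*0.022489] = 0.114579


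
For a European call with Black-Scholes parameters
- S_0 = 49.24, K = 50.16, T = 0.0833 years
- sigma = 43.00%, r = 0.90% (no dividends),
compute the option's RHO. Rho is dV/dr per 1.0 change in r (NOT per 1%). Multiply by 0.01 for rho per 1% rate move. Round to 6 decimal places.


d1 = -0.0810666061; d2 = -0.2051720854
phi(d1) = 0.3976335484; exp(-qT) = 1.0000000000; exp(-rT) = 0.9992505810
N(d2) = 0.4187188390
Rho = K*T*exp(-rT)*N(d2) = 50.1600 * 0.0833 * 0.9992505810 * 0.4187188390 = 1.748234

Answer: Rho = 1.748234
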